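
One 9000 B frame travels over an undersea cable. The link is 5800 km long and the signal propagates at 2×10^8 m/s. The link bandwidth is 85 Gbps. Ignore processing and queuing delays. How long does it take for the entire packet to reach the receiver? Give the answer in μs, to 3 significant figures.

L = 9000 × 8 = 72000 bits.
Transmission delay = L/R = 72000 / 85000000000 = 0.847059 μs.
Propagation delay = d/s = 5800000 m / 200000000 m/s = 29000 μs.
Total = 29000 μs.

29000 μs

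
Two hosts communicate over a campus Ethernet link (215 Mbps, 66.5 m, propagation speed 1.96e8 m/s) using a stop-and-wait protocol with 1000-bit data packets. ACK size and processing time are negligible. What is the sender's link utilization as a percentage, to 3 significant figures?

87.3 %

t_tx = L/R = 1000/215000000 = 4.65116e-06 s.
t_prop = 66.5/196000000 = 3.39286e-07 s; RTT = 6.78571e-07 s.
Cycle = t_tx + RTT = 5.32973e-06 s.
Utilization = t_tx / cycle = 4.65116e-06/5.32973e-06 = 87.3 %.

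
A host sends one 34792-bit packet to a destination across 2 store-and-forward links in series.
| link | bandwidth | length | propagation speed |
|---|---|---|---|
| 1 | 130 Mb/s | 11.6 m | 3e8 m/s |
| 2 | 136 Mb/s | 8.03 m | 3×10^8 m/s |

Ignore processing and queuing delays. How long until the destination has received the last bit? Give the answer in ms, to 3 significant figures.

Transmission delays (L/R per hop): 0.267631, 0.255824 ms; sum = 0.523454 ms.
Propagation delays (d/s per hop): 3.86667e-05, 2.67667e-05 ms; sum = 6.54333e-05 ms.
End-to-end = 0.524 ms.

0.524 ms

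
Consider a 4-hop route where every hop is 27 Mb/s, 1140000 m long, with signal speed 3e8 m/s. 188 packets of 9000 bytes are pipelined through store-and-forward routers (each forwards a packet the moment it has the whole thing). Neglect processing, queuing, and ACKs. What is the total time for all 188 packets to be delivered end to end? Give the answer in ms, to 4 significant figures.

524.5 ms

Per-hop transmission t_tx = L/R = 72000/27000000 = 2.66667 ms.
Per-hop propagation t_prop = 1140000/300000000 = 3.8 ms.
Pipeline fill: first packet needs 4·t_tx to clear all hops; remaining 187 packets each add one t_tx.
Total = (4+188-1)·t_tx + 4·t_prop = 191·2.66667 + 4·3.8 = 524.5 ms.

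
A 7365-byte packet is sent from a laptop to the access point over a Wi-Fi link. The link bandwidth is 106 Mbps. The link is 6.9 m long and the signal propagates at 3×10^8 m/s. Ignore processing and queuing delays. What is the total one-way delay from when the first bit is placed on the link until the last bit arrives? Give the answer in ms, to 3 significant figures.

L = 7365 × 8 = 58920 bits.
Transmission delay = L/R = 58920 / 106000000 = 0.555849 ms.
Propagation delay = d/s = 6.9 m / 300000000 m/s = 2.3e-05 ms.
Total = 0.556 ms.

0.556 ms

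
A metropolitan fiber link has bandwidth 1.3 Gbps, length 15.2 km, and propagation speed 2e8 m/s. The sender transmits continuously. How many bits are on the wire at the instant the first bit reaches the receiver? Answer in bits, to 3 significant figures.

98800 bits

Propagation delay = 15200 / 200000000 = 7.6e-05 s.
BDP = R × t_prop = 1300000000 × 7.6e-05 = 98800 bits.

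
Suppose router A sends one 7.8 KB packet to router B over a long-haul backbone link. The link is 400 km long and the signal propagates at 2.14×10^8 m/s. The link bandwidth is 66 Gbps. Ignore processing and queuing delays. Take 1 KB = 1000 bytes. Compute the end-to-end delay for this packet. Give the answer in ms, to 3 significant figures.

1.87 ms

L = 62400 bits.
Transmission delay = L/R = 62400 / 66000000000 = 0.000945455 ms.
Propagation delay = d/s = 400000 m / 214000000 m/s = 1.86916 ms.
Total = 1.87 ms.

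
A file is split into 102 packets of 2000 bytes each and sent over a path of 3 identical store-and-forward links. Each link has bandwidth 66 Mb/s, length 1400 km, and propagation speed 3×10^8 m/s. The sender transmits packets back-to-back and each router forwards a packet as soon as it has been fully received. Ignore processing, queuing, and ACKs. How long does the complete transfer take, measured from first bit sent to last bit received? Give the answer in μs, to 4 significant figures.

39210 μs

Per-hop transmission t_tx = L/R = 16000/66000000 = 242.424 μs.
Per-hop propagation t_prop = 1400000/300000000 = 4666.67 μs.
Pipeline fill: first packet needs 3·t_tx to clear all hops; remaining 101 packets each add one t_tx.
Total = (3+102-1)·t_tx + 3·t_prop = 104·242.424 + 3·4666.67 = 39210 μs.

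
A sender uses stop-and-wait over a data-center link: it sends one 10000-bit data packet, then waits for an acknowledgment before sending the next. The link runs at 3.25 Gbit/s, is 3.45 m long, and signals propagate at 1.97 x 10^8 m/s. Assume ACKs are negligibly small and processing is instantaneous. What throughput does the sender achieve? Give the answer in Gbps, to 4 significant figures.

3.213 Gbps

t_tx = L/R = 10000/3250000000 = 3.07692e-06 s.
t_prop = 3.45/197000000 = 1.75127e-08 s; RTT = 3.50254e-08 s.
Cycle = t_tx + RTT = 3.11195e-06 s.
Throughput = L / cycle = 10000 / 3.11195e-06 = 3.213 Gbps.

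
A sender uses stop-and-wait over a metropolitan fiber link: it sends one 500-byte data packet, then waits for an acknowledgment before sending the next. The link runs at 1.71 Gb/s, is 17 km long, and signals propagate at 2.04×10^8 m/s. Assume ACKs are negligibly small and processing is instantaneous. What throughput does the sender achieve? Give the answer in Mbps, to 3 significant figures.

23.7 Mbps

t_tx = L/R = 4000/1710000000 = 2.33918e-06 s.
t_prop = 17000/204000000 = 8.33333e-05 s; RTT = 0.000166667 s.
Cycle = t_tx + RTT = 0.000169006 s.
Throughput = L / cycle = 4000 / 0.000169006 = 23.7 Mbps.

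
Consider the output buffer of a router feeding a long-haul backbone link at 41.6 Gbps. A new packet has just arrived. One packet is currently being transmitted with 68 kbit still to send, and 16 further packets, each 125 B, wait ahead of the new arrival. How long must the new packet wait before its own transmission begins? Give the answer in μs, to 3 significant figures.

2.02 μs

Each queued packet: L/R = 1000/41600000000 = 0.0240385 μs.
16 queued → 0.384615 μs.
Plus remaining 68000 bits of current packet: 1.63462 μs.
Queuing delay = 2.02 μs.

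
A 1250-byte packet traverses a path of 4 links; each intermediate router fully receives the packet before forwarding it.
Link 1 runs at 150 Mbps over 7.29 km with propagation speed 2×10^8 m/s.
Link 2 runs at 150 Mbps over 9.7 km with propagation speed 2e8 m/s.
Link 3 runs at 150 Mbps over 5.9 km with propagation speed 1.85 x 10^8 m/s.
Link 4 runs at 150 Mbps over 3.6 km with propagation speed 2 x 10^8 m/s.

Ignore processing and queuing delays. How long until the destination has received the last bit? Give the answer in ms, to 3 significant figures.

0.402 ms

L = 1250 × 8 = 10000 bits.
Transmission delay per hop = L/R = 10000/150000000 = 0.0666667 ms; 4 hops → 0.266667 ms.
Propagation delays (d/s per hop): 0.03645, 0.0485, 0.0318919, 0.018 ms; sum = 0.134842 ms.
End-to-end = 0.402 ms.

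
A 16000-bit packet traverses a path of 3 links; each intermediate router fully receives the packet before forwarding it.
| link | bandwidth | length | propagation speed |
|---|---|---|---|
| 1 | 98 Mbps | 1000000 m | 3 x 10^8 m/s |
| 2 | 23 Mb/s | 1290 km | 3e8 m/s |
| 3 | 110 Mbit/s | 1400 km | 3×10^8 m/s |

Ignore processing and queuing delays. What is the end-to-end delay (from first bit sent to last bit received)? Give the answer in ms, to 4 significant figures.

Transmission delays (L/R per hop): 0.163265, 0.695652, 0.145455 ms; sum = 1.00437 ms.
Propagation delays (d/s per hop): 3.33333, 4.3, 4.66667 ms; sum = 12.3 ms.
End-to-end = 13.30 ms.

13.30 ms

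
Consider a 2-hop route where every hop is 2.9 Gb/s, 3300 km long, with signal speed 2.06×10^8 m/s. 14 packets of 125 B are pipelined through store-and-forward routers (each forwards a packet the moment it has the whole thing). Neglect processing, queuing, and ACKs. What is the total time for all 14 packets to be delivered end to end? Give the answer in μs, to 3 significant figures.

32000 μs

Per-hop transmission t_tx = L/R = 1000/2900000000 = 0.344828 μs.
Per-hop propagation t_prop = 3300000/206000000 = 16019.4 μs.
Pipeline fill: first packet needs 2·t_tx to clear all hops; remaining 13 packets each add one t_tx.
Total = (2+14-1)·t_tx + 2·t_prop = 15·0.344828 + 2·16019.4 = 32000 μs.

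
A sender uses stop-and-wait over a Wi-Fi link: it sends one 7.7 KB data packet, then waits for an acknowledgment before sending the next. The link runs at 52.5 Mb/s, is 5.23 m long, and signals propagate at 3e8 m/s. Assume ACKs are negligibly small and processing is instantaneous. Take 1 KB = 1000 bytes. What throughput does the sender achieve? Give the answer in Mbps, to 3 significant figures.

52.5 Mbps

t_tx = L/R = 61600/52500000 = 0.00117333 s.
t_prop = 5.23/300000000 = 1.74333e-08 s; RTT = 3.48667e-08 s.
Cycle = t_tx + RTT = 0.00117337 s.
Throughput = L / cycle = 61600 / 0.00117337 = 52.5 Mbps.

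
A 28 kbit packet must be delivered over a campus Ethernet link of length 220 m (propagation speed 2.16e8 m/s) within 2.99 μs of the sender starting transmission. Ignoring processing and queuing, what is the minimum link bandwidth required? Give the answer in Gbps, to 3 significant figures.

Propagation delay = 220 / 216000000 = 1.01852 μs.
Transmission budget = 2.99 − 1.01852 = 1.97148 μs.
R ≥ L / t_tx = 28000 bits / 1.97148e-06 s = 14.2 Gbps.

14.2 Gbps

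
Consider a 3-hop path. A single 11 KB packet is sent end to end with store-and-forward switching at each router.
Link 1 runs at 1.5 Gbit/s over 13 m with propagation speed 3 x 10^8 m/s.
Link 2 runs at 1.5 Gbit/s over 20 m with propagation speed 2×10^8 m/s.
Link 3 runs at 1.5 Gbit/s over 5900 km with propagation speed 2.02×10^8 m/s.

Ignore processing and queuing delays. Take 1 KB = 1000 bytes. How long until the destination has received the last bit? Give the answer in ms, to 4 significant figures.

L = 88000 bits.
Transmission delay per hop = L/R = 88000/1500000000 = 0.0586667 ms; 3 hops → 0.176 ms.
Propagation delays (d/s per hop): 4.33333e-05, 0.0001, 29.2079 ms; sum = 29.2081 ms.
End-to-end = 29.38 ms.

29.38 ms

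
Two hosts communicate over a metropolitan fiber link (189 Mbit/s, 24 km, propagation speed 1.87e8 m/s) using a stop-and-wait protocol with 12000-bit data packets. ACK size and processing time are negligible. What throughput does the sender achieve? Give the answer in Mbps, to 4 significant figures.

37.48 Mbps

t_tx = L/R = 12000/189000000 = 6.34921e-05 s.
t_prop = 24000/187000000 = 0.000128342 s; RTT = 0.000256684 s.
Cycle = t_tx + RTT = 0.000320177 s.
Throughput = L / cycle = 12000 / 0.000320177 = 37.48 Mbps.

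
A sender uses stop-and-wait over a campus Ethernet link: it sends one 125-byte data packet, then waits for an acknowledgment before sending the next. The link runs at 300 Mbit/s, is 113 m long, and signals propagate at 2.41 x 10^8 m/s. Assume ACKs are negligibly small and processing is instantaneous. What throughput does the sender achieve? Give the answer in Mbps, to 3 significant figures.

t_tx = L/R = 1000/300000000 = 3.33333e-06 s.
t_prop = 113/241000000 = 4.6888e-07 s; RTT = 9.37759e-07 s.
Cycle = t_tx + RTT = 4.27109e-06 s.
Throughput = L / cycle = 1000 / 4.27109e-06 = 234 Mbps.

234 Mbps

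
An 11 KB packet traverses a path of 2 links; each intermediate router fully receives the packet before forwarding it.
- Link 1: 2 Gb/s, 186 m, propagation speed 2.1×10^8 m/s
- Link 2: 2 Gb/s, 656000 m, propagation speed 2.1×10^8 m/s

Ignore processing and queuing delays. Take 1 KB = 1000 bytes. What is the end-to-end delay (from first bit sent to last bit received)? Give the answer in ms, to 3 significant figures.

L = 88000 bits.
Transmission delay per hop = L/R = 88000/2000000000 = 0.044 ms; 2 hops → 0.088 ms.
Propagation delays (d/s per hop): 0.000885714, 3.12381 ms; sum = 3.1247 ms.
End-to-end = 3.21 ms.

3.21 ms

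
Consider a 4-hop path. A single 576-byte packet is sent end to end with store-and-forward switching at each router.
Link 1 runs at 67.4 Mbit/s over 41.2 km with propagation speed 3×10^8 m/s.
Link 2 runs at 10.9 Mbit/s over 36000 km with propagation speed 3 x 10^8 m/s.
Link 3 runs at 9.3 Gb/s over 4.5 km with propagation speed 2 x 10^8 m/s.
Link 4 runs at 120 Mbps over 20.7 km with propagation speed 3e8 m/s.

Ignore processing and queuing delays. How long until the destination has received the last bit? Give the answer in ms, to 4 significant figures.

120.8 ms

L = 576 × 8 = 4608 bits.
Transmission delays (L/R per hop): 0.068368, 0.422752, 0.000495484, 0.0384 ms; sum = 0.530016 ms.
Propagation delays (d/s per hop): 0.137333, 120, 0.0225, 0.069 ms; sum = 120.229 ms.
End-to-end = 120.8 ms.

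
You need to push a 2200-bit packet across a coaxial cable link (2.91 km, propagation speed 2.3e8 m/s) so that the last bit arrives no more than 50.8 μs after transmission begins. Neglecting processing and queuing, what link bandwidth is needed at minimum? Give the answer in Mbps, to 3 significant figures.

Propagation delay = 2910 / 2.3e+08 = 12.6522 μs.
Transmission budget = 50.8 − 12.6522 = 38.1478 μs.
R ≥ L / t_tx = 2200 bits / 3.81478e-05 s = 57.7 Mbps.

57.7 Mbps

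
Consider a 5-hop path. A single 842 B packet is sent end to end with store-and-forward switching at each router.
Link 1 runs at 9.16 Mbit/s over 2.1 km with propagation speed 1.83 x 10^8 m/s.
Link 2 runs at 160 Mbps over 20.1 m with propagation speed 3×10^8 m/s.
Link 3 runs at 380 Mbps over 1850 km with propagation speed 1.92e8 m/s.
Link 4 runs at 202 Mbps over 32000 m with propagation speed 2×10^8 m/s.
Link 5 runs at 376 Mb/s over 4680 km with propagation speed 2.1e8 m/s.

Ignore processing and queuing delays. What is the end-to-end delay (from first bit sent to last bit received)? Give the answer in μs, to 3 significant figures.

32900 μs

L = 842 × 8 = 6736 bits.
Transmission delays (L/R per hop): 735.371, 42.1, 17.7263, 33.3465, 17.9149 μs; sum = 846.459 μs.
Propagation delays (d/s per hop): 11.4754, 0.067, 9635.42, 160, 22285.7 μs; sum = 32092.7 μs.
End-to-end = 32900 μs.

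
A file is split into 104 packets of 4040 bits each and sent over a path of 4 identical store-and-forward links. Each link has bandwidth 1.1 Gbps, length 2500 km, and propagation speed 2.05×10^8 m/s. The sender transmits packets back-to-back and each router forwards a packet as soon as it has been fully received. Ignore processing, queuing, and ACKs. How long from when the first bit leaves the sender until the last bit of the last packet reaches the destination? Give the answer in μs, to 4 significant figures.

Per-hop transmission t_tx = L/R = 4040/1100000000 = 3.67273 μs.
Per-hop propagation t_prop = 2500000/2.05e+08 = 12195.1 μs.
Pipeline fill: first packet needs 4·t_tx to clear all hops; remaining 103 packets each add one t_tx.
Total = (4+104-1)·t_tx + 4·t_prop = 107·3.67273 + 4·12195.1 = 49170 μs.

49170 μs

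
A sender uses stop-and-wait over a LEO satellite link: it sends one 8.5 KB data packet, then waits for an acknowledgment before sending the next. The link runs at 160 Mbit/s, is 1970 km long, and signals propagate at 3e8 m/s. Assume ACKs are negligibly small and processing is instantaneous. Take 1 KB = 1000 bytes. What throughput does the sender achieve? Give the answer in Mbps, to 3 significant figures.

t_tx = L/R = 68000/160000000 = 0.000425 s.
t_prop = 1970000/300000000 = 0.00656667 s; RTT = 0.0131333 s.
Cycle = t_tx + RTT = 0.0135583 s.
Throughput = L / cycle = 68000 / 0.0135583 = 5.02 Mbps.

5.02 Mbps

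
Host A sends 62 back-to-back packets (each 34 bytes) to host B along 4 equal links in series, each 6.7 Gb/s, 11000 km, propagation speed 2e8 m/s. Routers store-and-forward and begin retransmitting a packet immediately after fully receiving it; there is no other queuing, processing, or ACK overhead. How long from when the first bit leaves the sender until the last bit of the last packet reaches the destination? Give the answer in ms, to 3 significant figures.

Per-hop transmission t_tx = L/R = 272/6700000000 = 4.0597e-05 ms.
Per-hop propagation t_prop = 11000000/200000000 = 55 ms.
Pipeline fill: first packet needs 4·t_tx to clear all hops; remaining 61 packets each add one t_tx.
Total = (4+62-1)·t_tx + 4·t_prop = 65·4.0597e-05 + 4·55 = 220 ms.

220 ms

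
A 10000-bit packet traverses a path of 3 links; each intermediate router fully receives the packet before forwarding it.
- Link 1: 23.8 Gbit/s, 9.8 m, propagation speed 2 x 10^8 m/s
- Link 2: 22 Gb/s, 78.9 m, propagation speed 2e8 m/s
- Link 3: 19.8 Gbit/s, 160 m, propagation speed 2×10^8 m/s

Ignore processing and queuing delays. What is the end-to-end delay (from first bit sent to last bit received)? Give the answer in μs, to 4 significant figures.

2.623 μs

Transmission delays (L/R per hop): 0.420168, 0.454545, 0.505051 μs; sum = 1.37976 μs.
Propagation delays (d/s per hop): 0.049, 0.3945, 0.8 μs; sum = 1.2435 μs.
End-to-end = 2.623 μs.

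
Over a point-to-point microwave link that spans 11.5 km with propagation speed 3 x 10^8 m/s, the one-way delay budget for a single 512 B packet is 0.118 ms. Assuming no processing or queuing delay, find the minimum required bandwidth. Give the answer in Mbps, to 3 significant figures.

51.4 Mbps

L = 4096 bits.
Propagation delay = 11500 / 300000000 = 0.0383333 ms.
Transmission budget = 0.118 − 0.0383333 = 0.0796667 ms.
R ≥ L / t_tx = 4096 bits / 7.96667e-05 s = 51.4 Mbps.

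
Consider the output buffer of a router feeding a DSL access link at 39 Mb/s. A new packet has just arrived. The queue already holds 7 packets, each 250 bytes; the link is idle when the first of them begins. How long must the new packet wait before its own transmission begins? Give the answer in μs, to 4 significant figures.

Each queued packet: L/R = 2000/39000000 = 51.2821 μs.
7 queued → 358.974 μs.
Queuing delay = 359.0 μs.

359.0 μs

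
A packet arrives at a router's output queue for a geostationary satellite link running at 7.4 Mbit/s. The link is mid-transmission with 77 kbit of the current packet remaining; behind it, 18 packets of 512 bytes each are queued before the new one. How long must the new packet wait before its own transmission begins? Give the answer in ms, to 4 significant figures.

Each queued packet: L/R = 4096/7400000 = 0.553514 ms.
18 queued → 9.96324 ms.
Plus remaining 77000 bits of current packet: 10.4054 ms.
Queuing delay = 20.37 ms.

20.37 ms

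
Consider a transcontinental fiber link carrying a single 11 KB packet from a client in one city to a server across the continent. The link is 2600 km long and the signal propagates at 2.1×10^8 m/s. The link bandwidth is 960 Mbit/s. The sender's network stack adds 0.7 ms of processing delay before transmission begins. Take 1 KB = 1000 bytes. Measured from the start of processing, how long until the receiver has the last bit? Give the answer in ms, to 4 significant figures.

13.17 ms

L = 88000 bits.
Transmission delay = L/R = 88000 / 960000000 = 0.0916667 ms.
Propagation delay = d/s = 2600000 m / 210000000 m/s = 12.381 ms.
Plus processing delay 0.7 ms = 0.7 ms.
Total = 13.17 ms.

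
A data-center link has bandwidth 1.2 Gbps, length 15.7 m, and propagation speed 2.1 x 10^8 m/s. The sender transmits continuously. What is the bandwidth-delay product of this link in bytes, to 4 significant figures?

Propagation delay = 15.7 / 210000000 = 7.47619e-08 s.
BDP = R × t_prop = 1200000000 × 7.47619e-08 = 89.7143 bits.
In bytes: 89.7143/8 = 11.21 bytes.

11.21 bytes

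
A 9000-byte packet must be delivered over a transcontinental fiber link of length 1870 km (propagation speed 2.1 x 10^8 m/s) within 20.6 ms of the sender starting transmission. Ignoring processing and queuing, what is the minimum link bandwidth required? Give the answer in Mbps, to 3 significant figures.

6.16 Mbps

L = 72000 bits.
Propagation delay = 1870000 / 210000000 = 8.90476 ms.
Transmission budget = 20.6 − 8.90476 = 11.6952 ms.
R ≥ L / t_tx = 72000 bits / 0.0116952 s = 6.16 Mbps.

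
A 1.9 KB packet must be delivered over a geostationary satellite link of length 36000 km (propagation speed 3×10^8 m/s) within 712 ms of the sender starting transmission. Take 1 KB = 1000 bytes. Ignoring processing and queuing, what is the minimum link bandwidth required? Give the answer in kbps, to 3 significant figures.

25.7 kbps

L = 15200 bits.
Propagation delay = 36000000 / 300000000 = 120 ms.
Transmission budget = 712 − 120 = 592 ms.
R ≥ L / t_tx = 15200 bits / 0.592 s = 25.7 kbps.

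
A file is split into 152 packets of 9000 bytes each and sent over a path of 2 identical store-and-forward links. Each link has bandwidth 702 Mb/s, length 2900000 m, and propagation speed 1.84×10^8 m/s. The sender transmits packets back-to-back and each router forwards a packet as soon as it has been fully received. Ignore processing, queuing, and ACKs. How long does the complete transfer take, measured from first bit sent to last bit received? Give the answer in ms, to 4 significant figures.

47.21 ms

Per-hop transmission t_tx = L/R = 72000/702000000 = 0.102564 ms.
Per-hop propagation t_prop = 2900000/184000000 = 15.7609 ms.
Pipeline fill: first packet needs 2·t_tx to clear all hops; remaining 151 packets each add one t_tx.
Total = (2+152-1)·t_tx + 2·t_prop = 153·0.102564 + 2·15.7609 = 47.21 ms.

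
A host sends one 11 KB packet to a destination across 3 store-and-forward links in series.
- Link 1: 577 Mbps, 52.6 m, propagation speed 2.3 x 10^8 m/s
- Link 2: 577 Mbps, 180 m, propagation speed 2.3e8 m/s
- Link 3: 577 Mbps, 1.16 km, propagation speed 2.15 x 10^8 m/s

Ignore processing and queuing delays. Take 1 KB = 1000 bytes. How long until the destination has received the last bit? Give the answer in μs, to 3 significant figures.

464 μs

L = 88000 bits.
Transmission delay per hop = L/R = 88000/577000000 = 152.513 μs; 3 hops → 457.539 μs.
Propagation delays (d/s per hop): 0.228696, 0.782609, 5.39535 μs; sum = 6.40665 μs.
End-to-end = 464 μs.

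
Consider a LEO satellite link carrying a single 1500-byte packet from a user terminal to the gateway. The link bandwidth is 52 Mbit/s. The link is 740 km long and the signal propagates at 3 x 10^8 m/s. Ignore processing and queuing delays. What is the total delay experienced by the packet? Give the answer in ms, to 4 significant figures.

L = 1500 × 8 = 12000 bits.
Transmission delay = L/R = 12000 / 52000000 = 0.230769 ms.
Propagation delay = d/s = 740000 m / 300000000 m/s = 2.46667 ms.
Total = 2.697 ms.

2.697 ms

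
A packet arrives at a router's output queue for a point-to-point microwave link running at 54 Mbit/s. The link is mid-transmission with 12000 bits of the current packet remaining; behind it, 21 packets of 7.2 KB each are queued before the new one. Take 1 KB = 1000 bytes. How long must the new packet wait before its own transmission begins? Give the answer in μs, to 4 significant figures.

22620 μs

Each queued packet: L/R = 57600/54000000 = 1066.67 μs.
21 queued → 22400 μs.
Plus remaining 12000 bits of current packet: 222.222 μs.
Queuing delay = 22620 μs.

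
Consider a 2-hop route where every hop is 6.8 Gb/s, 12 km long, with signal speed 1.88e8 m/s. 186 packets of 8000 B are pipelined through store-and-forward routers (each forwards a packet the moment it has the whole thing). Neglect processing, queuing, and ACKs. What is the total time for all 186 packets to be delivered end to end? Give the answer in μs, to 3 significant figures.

Per-hop transmission t_tx = L/R = 64000/6800000000 = 9.41176 μs.
Per-hop propagation t_prop = 12000/188000000 = 63.8298 μs.
Pipeline fill: first packet needs 2·t_tx to clear all hops; remaining 185 packets each add one t_tx.
Total = (2+186-1)·t_tx + 2·t_prop = 187·9.41176 + 2·63.8298 = 1890 μs.

1890 μs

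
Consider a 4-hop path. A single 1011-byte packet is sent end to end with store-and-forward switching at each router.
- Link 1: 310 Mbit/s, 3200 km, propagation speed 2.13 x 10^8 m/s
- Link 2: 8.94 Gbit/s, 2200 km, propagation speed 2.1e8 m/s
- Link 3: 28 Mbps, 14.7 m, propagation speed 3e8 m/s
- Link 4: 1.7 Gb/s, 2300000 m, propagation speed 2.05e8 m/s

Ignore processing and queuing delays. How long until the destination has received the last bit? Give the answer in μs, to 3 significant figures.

L = 1011 × 8 = 8088 bits.
Transmission delays (L/R per hop): 26.0903, 0.904698, 288.857, 4.75765 μs; sum = 320.61 μs.
Propagation delays (d/s per hop): 15023.5, 10476.2, 0.049, 11219.5 μs; sum = 36719.2 μs.
End-to-end = 37000 μs.

37000 μs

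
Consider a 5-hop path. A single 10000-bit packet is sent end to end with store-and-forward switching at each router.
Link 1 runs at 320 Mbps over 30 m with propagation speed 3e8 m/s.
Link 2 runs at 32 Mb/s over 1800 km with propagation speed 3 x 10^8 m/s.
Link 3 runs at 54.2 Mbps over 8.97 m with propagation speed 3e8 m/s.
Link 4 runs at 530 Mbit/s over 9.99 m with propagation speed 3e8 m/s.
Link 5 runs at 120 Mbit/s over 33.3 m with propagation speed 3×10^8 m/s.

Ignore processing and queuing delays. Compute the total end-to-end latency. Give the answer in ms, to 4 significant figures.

6.631 ms

Transmission delays (L/R per hop): 0.03125, 0.3125, 0.184502, 0.0188679, 0.0833333 ms; sum = 0.630453 ms.
Propagation delays (d/s per hop): 0.0001, 6, 2.99e-05, 3.33e-05, 0.000111 ms; sum = 6.00027 ms.
End-to-end = 6.631 ms.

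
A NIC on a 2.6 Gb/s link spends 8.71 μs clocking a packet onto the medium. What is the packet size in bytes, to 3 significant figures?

2830 bytes

L = R × t_tx = 2600000000 b/s × 8.71e-06 s = 22646 bits.
In bytes: 22646 / 8 = 2830 bytes.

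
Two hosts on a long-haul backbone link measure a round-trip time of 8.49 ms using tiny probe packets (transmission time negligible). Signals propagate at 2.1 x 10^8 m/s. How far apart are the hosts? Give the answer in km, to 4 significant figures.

891.5 km

One-way propagation = RTT/2 = 4.245 ms.
d = s × t = 210000000 × 0.004245 = 891.5 km.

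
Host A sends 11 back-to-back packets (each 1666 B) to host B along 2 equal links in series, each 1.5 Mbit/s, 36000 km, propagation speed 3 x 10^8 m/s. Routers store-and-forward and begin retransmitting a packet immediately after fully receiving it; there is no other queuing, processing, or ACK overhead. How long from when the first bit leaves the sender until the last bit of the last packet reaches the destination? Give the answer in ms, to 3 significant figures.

347 ms

Per-hop transmission t_tx = L/R = 13328/1500000 = 8.88533 ms.
Per-hop propagation t_prop = 36000000/300000000 = 120 ms.
Pipeline fill: first packet needs 2·t_tx to clear all hops; remaining 10 packets each add one t_tx.
Total = (2+11-1)·t_tx + 2·t_prop = 12·8.88533 + 2·120 = 347 ms.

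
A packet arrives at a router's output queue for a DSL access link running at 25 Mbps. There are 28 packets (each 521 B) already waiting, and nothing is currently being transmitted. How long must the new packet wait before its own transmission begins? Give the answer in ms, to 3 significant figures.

4.67 ms

Each queued packet: L/R = 4168/25000000 = 0.16672 ms.
28 queued → 4.66816 ms.
Queuing delay = 4.67 ms.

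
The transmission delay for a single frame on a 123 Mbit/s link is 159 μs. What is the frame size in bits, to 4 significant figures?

19560 bits

L = R × t_tx = 123000000 b/s × 0.000159 s = 19557 bits.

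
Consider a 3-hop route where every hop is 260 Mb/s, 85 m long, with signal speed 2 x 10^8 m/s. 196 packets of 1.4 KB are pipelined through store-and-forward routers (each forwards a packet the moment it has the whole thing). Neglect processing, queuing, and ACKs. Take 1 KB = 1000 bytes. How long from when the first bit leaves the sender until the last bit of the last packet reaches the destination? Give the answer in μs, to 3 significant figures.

Per-hop transmission t_tx = L/R = 11200/260000000 = 43.0769 μs.
Per-hop propagation t_prop = 85/200000000 = 0.425 μs.
Pipeline fill: first packet needs 3·t_tx to clear all hops; remaining 195 packets each add one t_tx.
Total = (3+196-1)·t_tx + 3·t_prop = 198·43.0769 + 3·0.425 = 8530 μs.

8530 μs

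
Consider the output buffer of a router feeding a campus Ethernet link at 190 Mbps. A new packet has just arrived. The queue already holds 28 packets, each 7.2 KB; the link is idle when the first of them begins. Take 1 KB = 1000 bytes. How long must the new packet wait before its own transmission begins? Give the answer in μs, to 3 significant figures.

Each queued packet: L/R = 57600/190000000 = 303.158 μs.
28 queued → 8488.42 μs.
Queuing delay = 8490 μs.

8490 μs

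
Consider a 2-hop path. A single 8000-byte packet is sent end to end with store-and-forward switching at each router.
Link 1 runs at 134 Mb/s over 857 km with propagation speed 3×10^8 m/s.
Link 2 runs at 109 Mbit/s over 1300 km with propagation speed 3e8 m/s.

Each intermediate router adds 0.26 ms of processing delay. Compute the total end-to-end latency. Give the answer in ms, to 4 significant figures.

8.515 ms

L = 8000 × 8 = 64000 bits.
Transmission delays (L/R per hop): 0.477612, 0.587156 ms; sum = 1.06477 ms.
Propagation delays (d/s per hop): 2.85667, 4.33333 ms; sum = 7.19 ms.
Processing at 1 router(s): 1 × 0.26 ms = 0.26 ms.
End-to-end = 8.515 ms.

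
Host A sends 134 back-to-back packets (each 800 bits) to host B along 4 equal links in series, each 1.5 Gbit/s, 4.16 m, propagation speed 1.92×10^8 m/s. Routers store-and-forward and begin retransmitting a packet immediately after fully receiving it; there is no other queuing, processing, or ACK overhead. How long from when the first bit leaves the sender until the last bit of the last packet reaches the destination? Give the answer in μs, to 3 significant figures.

73.2 μs

Per-hop transmission t_tx = L/R = 800/1500000000 = 0.533333 μs.
Per-hop propagation t_prop = 4.16/192000000 = 0.0216667 μs.
Pipeline fill: first packet needs 4·t_tx to clear all hops; remaining 133 packets each add one t_tx.
Total = (4+134-1)·t_tx + 4·t_prop = 137·0.533333 + 4·0.0216667 = 73.2 μs.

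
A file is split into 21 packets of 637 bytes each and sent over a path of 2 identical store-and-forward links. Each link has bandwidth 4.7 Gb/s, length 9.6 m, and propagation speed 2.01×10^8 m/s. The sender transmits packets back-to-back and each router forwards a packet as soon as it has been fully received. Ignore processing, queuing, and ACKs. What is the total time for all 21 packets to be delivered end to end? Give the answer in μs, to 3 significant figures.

Per-hop transmission t_tx = L/R = 5096/4700000000 = 1.08426 μs.
Per-hop propagation t_prop = 9.6/2.01e+08 = 0.0477612 μs.
Pipeline fill: first packet needs 2·t_tx to clear all hops; remaining 20 packets each add one t_tx.
Total = (2+21-1)·t_tx + 2·t_prop = 22·1.08426 + 2·0.0477612 = 23.9 μs.

23.9 μs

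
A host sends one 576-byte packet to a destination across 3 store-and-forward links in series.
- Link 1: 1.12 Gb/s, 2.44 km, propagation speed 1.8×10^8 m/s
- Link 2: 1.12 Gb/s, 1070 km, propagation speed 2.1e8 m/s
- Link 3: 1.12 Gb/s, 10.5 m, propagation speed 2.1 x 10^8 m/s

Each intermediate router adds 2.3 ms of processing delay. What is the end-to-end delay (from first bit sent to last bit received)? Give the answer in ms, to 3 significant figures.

L = 576 × 8 = 4608 bits.
Transmission delay per hop = L/R = 4608/1120000000 = 0.00411429 ms; 3 hops → 0.0123429 ms.
Propagation delays (d/s per hop): 0.0135556, 5.09524, 5e-05 ms; sum = 5.10884 ms.
Processing at 2 router(s): 2 × 2.3 ms = 4.6 ms.
End-to-end = 9.72 ms.

9.72 ms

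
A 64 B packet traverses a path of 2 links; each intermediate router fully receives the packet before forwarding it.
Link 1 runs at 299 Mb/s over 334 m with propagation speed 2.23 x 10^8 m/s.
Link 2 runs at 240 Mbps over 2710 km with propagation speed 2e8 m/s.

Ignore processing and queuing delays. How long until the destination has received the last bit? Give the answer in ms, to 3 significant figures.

13.6 ms

L = 64 × 8 = 512 bits.
Transmission delays (L/R per hop): 0.00171237, 0.00213333 ms; sum = 0.00384571 ms.
Propagation delays (d/s per hop): 0.00149776, 13.55 ms; sum = 13.5515 ms.
End-to-end = 13.6 ms.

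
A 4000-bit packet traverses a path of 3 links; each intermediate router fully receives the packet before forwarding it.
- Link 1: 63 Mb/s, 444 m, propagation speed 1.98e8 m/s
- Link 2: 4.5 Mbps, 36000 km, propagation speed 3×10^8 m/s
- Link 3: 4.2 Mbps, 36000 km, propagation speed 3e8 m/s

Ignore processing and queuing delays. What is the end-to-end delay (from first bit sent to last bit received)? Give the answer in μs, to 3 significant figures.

Transmission delays (L/R per hop): 63.4921, 888.889, 952.381 μs; sum = 1904.76 μs.
Propagation delays (d/s per hop): 2.24242, 120000, 120000 μs; sum = 240002 μs.
End-to-end = 242000 μs.

242000 μs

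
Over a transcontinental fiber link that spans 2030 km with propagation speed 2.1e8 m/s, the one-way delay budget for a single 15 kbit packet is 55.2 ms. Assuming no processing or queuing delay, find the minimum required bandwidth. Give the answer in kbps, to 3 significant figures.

329 kbps

Propagation delay = 2030000 / 210000000 = 9.66667 ms.
Transmission budget = 55.2 − 9.66667 = 45.5333 ms.
R ≥ L / t_tx = 15000 bits / 0.0455333 s = 329 kbps.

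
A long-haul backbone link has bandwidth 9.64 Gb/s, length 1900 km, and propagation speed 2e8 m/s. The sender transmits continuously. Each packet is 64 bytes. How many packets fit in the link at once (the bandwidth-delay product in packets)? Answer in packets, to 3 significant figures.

Propagation delay = 1900000 / 200000000 = 0.0095 s.
BDP = R × t_prop = 9640000000 × 0.0095 = 91580000 bits.
In packets of 512 bits: 179000 packets.

179000 packets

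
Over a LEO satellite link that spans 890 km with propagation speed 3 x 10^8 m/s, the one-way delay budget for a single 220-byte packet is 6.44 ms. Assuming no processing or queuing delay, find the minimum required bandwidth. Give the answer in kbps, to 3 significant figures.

L = 1760 bits.
Propagation delay = 890000 / 300000000 = 2.96667 ms.
Transmission budget = 6.44 − 2.96667 = 3.47333 ms.
R ≥ L / t_tx = 1760 bits / 0.00347333 s = 507 kbps.

507 kbps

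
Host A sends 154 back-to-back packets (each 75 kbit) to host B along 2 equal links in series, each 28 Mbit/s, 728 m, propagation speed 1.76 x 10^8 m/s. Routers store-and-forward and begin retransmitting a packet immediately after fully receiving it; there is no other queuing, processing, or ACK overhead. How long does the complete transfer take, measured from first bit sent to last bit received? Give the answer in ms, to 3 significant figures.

Per-hop transmission t_tx = L/R = 75000/28000000 = 2.67857 ms.
Per-hop propagation t_prop = 728/176000000 = 0.00413636 ms.
Pipeline fill: first packet needs 2·t_tx to clear all hops; remaining 153 packets each add one t_tx.
Total = (2+154-1)·t_tx + 2·t_prop = 155·2.67857 + 2·0.00413636 = 415 ms.

415 ms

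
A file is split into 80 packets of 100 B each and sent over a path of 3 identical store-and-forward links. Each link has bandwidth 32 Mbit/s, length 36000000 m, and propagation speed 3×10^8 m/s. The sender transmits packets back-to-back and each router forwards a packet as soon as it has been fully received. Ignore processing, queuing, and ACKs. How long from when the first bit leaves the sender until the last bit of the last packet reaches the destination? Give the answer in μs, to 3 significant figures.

362000 μs

Per-hop transmission t_tx = L/R = 800/32000000 = 25 μs.
Per-hop propagation t_prop = 36000000/300000000 = 120000 μs.
Pipeline fill: first packet needs 3·t_tx to clear all hops; remaining 79 packets each add one t_tx.
Total = (3+80-1)·t_tx + 3·t_prop = 82·25 + 3·120000 = 362000 μs.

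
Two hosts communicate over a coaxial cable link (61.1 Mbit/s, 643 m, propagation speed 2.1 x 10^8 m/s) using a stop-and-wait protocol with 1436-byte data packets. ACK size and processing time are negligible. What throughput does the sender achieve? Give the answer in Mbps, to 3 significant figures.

t_tx = L/R = 11488/61100000 = 0.00018802 s.
t_prop = 643/210000000 = 3.0619e-06 s; RTT = 6.12381e-06 s.
Cycle = t_tx + RTT = 0.000194143 s.
Throughput = L / cycle = 11488 / 0.000194143 = 59.2 Mbps.

59.2 Mbps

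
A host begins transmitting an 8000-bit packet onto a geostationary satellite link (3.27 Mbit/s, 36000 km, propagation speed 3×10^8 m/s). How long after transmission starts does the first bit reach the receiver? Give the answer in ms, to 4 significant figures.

First bit experiences only propagation delay: d/s = 36000000/300000000 = 120.0 ms.

120.0 ms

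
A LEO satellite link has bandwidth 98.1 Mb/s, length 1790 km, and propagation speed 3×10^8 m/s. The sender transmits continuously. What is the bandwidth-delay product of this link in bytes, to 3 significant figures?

Propagation delay = 1790000 / 300000000 = 0.00596667 s.
BDP = R × t_prop = 98100000 × 0.00596667 = 585330 bits.
In bytes: 585330/8 = 73200 bytes.

73200 bytes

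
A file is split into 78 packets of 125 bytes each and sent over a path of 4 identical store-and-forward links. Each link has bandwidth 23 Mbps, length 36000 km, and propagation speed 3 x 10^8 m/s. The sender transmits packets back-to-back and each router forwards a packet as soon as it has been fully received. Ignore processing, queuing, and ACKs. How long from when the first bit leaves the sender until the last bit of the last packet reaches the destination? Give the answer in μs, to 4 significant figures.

Per-hop transmission t_tx = L/R = 1000/23000000 = 43.4783 μs.
Per-hop propagation t_prop = 36000000/300000000 = 120000 μs.
Pipeline fill: first packet needs 4·t_tx to clear all hops; remaining 77 packets each add one t_tx.
Total = (4+78-1)·t_tx + 4·t_prop = 81·43.4783 + 4·120000 = 483500 μs.

483500 μs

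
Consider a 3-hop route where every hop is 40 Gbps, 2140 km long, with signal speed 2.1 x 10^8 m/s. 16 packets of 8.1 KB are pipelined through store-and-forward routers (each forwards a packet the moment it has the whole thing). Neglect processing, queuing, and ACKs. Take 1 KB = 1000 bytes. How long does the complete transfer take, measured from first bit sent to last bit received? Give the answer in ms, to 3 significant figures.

Per-hop transmission t_tx = L/R = 64800/40000000000 = 0.00162 ms.
Per-hop propagation t_prop = 2140000/210000000 = 10.1905 ms.
Pipeline fill: first packet needs 3·t_tx to clear all hops; remaining 15 packets each add one t_tx.
Total = (3+16-1)·t_tx + 3·t_prop = 18·0.00162 + 3·10.1905 = 30.6 ms.

30.6 ms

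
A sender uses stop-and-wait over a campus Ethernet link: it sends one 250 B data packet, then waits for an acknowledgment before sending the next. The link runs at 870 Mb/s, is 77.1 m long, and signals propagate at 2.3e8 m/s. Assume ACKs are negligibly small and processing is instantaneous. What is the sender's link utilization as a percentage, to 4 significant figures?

77.42 %

t_tx = L/R = 2000/870000000 = 2.29885e-06 s.
t_prop = 77.1/2.3e+08 = 3.35217e-07 s; RTT = 6.70435e-07 s.
Cycle = t_tx + RTT = 2.96929e-06 s.
Utilization = t_tx / cycle = 2.29885e-06/2.96929e-06 = 77.42 %.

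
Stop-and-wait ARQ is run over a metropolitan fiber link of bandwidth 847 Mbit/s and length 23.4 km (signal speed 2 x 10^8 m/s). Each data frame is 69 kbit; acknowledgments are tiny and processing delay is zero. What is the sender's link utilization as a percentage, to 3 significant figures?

25.8 %

t_tx = L/R = 69000/847000000 = 8.1464e-05 s.
t_prop = 23400/200000000 = 0.000117 s; RTT = 0.000234 s.
Cycle = t_tx + RTT = 0.000315464 s.
Utilization = t_tx / cycle = 8.1464e-05/0.000315464 = 25.8 %.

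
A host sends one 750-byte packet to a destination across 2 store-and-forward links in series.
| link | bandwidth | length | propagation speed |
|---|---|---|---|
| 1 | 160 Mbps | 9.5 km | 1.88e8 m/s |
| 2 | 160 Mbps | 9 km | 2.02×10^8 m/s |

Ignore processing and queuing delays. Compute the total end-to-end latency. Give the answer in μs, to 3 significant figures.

170 μs

L = 750 × 8 = 6000 bits.
Transmission delay per hop = L/R = 6000/160000000 = 37.5 μs; 2 hops → 75 μs.
Propagation delays (d/s per hop): 50.5319, 44.5545 μs; sum = 95.0864 μs.
End-to-end = 170 μs.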